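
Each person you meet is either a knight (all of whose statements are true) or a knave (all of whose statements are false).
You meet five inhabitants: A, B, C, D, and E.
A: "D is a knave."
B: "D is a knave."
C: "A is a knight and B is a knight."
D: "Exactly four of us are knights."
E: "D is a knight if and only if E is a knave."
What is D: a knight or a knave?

Consistent assignments: {A=knight, B=knight, C=knight, D=knave, E=knave}
In every consistent assignment, D is a knave.

D is a knave.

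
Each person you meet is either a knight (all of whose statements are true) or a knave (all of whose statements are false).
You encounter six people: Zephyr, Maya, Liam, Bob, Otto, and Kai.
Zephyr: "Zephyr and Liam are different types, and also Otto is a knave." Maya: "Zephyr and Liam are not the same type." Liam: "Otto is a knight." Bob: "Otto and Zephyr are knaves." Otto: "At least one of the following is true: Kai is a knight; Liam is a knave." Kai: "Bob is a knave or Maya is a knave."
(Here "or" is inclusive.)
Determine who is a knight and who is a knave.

Zephyr is a knave, Maya is a knight, Liam is a knight, Bob is a knave, Otto is a knight, and Kai is a knight.

Zephyr (knave): "Zephyr and Liam are different types, and also Otto is a knave" — False. ✓
As a knight, Maya's statement "Zephyr and Liam are not the same type" should be True; it is.
Liam is a knight; "Otto is a knight" is True, as required.
Bob is a knave; "Otto and Zephyr are knaves" is False, as required.
Otto is a knight, so "at least one of the following is true: Kai is a knight; Liam is a knave" must be True — and it is.
Kai is a knight, and the claim "Bob is a knave or Maya is a knave" is indeed True.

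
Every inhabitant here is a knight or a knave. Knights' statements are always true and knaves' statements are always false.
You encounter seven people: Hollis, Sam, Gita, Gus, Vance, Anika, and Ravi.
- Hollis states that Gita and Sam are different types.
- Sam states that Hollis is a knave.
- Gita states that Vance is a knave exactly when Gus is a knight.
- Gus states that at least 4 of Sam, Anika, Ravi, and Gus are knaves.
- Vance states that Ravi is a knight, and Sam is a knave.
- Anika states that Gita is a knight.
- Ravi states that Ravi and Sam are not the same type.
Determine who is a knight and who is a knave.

Knights: Hollis, Gita, Vance, Anika, and Ravi. Knaves: Sam and Gus.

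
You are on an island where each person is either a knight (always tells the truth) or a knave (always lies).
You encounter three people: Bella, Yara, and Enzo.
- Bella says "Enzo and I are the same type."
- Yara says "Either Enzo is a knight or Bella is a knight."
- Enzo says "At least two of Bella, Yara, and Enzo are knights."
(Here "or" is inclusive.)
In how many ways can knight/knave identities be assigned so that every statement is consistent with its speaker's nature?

Consistent assignments:
  Bella=knight, Yara=knight, Enzo=knight
  Bella=knave, Yara=knight, Enzo=knight

2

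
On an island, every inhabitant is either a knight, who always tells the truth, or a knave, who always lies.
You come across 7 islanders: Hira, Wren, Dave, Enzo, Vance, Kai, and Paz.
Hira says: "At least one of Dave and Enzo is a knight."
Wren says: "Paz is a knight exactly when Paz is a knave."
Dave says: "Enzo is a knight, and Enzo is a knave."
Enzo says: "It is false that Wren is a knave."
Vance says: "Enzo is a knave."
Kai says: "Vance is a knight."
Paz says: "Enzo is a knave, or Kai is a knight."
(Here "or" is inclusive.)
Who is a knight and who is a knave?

Hira is a knave, Wren is a knave, Dave is a knave, Enzo is a knave, Vance is a knight, Kai is a knight, and Paz is a knight.

Hira is a knave, so "at least one of Dave and Enzo is a knight" must be False — and it is.
Wren is a knave, and the claim "Paz is a knight exactly when Paz is a knave" is indeed False.
Dave (knave): "Enzo is a knight, and Enzo is a knave" — False. ✓
Since Enzo is a knave, "it is false that Wren is a knave" needs to be False, which holds.
Vance is a knight; "Enzo is a knave" is true, as required.
As a knight, Kai's statement "Vance is a knight" should be true; it is.
Since Paz is a knight, "Enzo is a knave, or Kai is a knight" needs to be true, which holds.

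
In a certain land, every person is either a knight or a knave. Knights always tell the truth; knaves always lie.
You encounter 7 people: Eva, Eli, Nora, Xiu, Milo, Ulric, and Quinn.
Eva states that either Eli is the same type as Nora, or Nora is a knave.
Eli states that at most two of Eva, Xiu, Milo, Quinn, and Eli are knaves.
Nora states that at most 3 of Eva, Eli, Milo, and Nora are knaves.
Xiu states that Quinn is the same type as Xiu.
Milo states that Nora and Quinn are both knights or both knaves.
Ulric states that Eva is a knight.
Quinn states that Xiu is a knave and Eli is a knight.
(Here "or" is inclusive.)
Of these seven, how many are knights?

6

The unique consistent assignment is Eva=knight, Eli=knight, Nora=knight, Xiu=knave, Milo=knight, Ulric=knight, Quinn=knight.
That has 6 knights.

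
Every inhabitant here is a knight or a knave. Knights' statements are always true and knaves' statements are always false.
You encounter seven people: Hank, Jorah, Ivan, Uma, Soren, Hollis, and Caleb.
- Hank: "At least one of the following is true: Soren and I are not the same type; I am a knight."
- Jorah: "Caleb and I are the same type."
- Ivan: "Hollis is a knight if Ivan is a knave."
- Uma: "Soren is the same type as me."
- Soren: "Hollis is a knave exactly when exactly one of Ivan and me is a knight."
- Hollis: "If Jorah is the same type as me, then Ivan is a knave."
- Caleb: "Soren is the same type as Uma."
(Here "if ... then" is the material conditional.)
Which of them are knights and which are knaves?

Hank is a knight; "at least one of the following is true: Soren and I are not the same type; I am a knight" is true, as required.
Jorah is a knave; "Caleb and I are the same type" is false, as required.
Ivan is a knight; "Hollis is a knight if Ivan is a knave" is true, as required.
Since Uma is a knight, "Soren is the same type as me" needs to be true, which holds.
Soren (knight): "Hollis is a knave exactly when exactly one of Ivan and me is a knight" — true. ✓
Hollis is a knight, so "if Jorah is the same type as me, then Ivan is a knave" must be true — and it is.
Caleb (knight): "Soren is the same type as Uma" — true. ✓

Hank is a knight, Jorah is a knave, Ivan is a knight, Uma is a knight, Soren is a knight, Hollis is a knight, and Caleb is a knight.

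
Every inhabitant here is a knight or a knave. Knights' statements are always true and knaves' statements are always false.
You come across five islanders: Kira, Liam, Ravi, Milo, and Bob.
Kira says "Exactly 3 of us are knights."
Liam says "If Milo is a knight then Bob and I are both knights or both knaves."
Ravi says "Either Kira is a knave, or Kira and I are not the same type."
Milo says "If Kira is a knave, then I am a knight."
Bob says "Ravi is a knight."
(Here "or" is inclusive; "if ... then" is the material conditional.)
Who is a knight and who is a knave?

Knights: Liam, Ravi, Milo, and Bob. Knaves: Kira.

Suppose Kira is a knight. Then Kira's statement "exactly 3 of us are knights" would have to be true. Checking the 16 ways to assign the others, none is consistent with every speaker.
(For instance, with Liam=knight, Ravi=knight, Milo=knight, Bob=knight, Kira's claim "exactly 3 of us are knights" comes out false where it would need to be true.)
So Kira must be a knave, making "exactly 3 of us are knights" false. Taking Kira=knave, Liam=knight, Ravi=knight, Milo=knight, Bob=knight, each remaining statement checks out:
  Liam (knight): "if Milo is a knight then Bob and I are both knights or both knaves" — true. ✓
  Ravi (knight): "either Kira is a knave, or Kira and I are not the same type" — true. ✓
  Milo (knight): "if Kira is a knave, then I am a knight" — true. ✓
  Bob (knight): "Ravi is a knight" — true. ✓
This is the unique consistent assignment.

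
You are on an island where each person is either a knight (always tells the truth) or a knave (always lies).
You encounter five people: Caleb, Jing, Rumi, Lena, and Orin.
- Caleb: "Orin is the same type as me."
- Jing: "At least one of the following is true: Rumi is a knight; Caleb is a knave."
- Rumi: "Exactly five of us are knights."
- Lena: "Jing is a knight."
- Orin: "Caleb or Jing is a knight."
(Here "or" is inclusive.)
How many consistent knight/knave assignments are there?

3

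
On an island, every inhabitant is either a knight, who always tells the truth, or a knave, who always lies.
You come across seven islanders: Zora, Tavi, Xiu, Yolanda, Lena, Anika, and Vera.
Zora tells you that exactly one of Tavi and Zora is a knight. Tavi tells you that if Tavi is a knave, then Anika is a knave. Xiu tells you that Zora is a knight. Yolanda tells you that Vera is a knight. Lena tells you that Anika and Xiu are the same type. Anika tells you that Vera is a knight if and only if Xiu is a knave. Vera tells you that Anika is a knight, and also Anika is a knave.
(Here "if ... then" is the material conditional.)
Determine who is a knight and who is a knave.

Zora is a knight, so "exactly one of Tavi and Zora is a knight" must be True — and it is.
Tavi is a knave, and the claim "if Tavi is a knave, then Anika is a knave" is indeed False.
Xiu is a knight, so "Zora is a knight" must be True — and it is.
Yolanda is a knave, so "Vera is a knight" must be False — and it is.
Lena (knight): "Anika and Xiu are the same type" — True. ✓
Anika is a knight, so "Vera is a knight if and only if Xiu is a knave" must be True — and it is.
Vera is a knave; "Anika is a knight, and also Anika is a knave" is False, as required.

Zora is a knight, Tavi is a knave, Xiu is a knight, Yolanda is a knave, Lena is a knight, Anika is a knight, and Vera is a knave.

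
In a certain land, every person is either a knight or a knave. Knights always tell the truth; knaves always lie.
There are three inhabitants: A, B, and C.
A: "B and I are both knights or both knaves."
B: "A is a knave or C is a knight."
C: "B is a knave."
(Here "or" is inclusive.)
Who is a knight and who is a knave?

Knights: B. Knaves: A and C.

Suppose A is a knight. Then A's statement "B and I are both knights or both knaves" would have to be true. Checking the 4 ways to assign the others, none is consistent with every speaker.
(For instance, with B=knight, C=knave, B's claim "A is a knave or C is a knight" comes out false where it would need to be true.)
So A must be a knave, making "B and I are both knights or both knaves" false. Taking A=knave, B=knight, C=knave, each remaining statement checks out:
  B (knight): "A is a knave or C is a knight" — true. ✓
  C (knave): "B is a knave" — false. ✓
This is the unique consistent assignment.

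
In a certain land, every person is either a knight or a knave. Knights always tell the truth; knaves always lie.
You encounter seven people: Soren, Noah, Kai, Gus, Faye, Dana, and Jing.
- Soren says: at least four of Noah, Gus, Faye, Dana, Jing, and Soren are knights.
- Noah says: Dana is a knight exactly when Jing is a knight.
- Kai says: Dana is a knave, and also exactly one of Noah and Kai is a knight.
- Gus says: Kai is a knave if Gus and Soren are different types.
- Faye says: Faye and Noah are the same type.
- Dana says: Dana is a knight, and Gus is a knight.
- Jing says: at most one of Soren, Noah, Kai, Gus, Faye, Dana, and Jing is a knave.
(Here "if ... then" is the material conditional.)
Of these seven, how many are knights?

6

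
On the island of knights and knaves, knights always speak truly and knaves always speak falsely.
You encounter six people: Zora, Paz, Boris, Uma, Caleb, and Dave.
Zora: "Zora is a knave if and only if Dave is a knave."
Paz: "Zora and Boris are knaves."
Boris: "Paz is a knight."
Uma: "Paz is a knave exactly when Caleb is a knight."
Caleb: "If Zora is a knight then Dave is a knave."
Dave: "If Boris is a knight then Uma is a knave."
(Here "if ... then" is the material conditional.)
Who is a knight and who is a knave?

Zora is a knight, and the claim "Zora is a knave if and only if Dave is a knave" is indeed True.
Paz is a knave, and the claim "Zora and Boris are knaves" is indeed false.
Boris (knave): "Paz is a knight" — false. ✓
Uma is a knave, and the claim "Paz is a knave exactly when Caleb is a knight" is indeed false.
Caleb is a knave, and the claim "if Zora is a knight then Dave is a knave" is indeed false.
Dave (knight): "if Boris is a knight then Uma is a knave" — True. ✓

Zora is a knight, Paz is a knave, Boris is a knave, Uma is a knave, Caleb is a knave, and Dave is a knight.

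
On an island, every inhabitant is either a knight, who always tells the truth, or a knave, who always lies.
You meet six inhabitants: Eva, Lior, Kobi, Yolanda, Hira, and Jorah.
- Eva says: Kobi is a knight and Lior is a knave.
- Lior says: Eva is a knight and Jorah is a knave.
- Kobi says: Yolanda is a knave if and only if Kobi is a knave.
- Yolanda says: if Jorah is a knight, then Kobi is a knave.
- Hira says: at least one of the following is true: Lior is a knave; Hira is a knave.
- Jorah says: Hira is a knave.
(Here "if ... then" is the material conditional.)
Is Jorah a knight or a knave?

Jorah is a knave.

Consistent assignments: {Eva=knave, Lior=knave, Kobi=knave, Yolanda=knight, Hira=knight, Jorah=knave}
In every consistent assignment, Jorah is a knave.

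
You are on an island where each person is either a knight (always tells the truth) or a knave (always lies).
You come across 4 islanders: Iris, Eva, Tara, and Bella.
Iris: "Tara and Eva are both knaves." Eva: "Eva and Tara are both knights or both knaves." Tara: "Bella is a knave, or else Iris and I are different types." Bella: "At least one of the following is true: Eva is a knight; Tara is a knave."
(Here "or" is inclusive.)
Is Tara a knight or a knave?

Consistent assignments: {Iris=knave, Eva=knight, Tara=knight, Bella=knight}; {Iris=knave, Eva=knave, Tara=knight, Bella=knave}
In every consistent assignment, Tara is a knight.

Tara is a knight.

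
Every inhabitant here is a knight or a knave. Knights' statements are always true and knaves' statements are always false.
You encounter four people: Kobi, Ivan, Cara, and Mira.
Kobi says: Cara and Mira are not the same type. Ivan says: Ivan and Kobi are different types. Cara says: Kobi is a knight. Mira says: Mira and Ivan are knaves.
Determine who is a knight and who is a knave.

Kobi is a knave, Ivan is a knight, Cara is a knave, and Mira is a knave.

Kobi (knave): "Cara and Mira are not the same type" — false. ✓
Ivan is a knight, so "Ivan and Kobi are different types" must be true — and it is.
Cara is a knave, and the claim "Kobi is a knight" is indeed false.
Mira (knave): "Mira and Ivan are knaves" — false. ✓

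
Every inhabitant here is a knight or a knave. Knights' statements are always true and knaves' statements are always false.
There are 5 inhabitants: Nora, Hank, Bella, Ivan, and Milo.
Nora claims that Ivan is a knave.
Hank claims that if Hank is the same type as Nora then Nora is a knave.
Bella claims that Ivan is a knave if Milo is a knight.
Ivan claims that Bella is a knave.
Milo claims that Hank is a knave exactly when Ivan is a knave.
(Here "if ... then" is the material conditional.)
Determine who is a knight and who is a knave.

Nora is a knave, Hank is a knight, Bella is a knave, Ivan is a knight, and Milo is a knight.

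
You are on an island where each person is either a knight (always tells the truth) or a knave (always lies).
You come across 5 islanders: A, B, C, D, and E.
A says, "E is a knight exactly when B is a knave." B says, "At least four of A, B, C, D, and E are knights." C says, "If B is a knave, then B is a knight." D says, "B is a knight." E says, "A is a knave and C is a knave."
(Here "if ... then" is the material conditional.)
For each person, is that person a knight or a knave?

A is a knight, B is a knight, C is a knight, D is a knight, and E is a knave.

Since A is a knight, "E is a knight exactly when B is a knave" needs to be True, which holds.
B is a knight; "at least four of A, B, C, D, and E are knights" is True, as required.
C is a knight; "if B is a knave, then B is a knight" is True, as required.
D is a knight, and the claim "B is a knight" is indeed True.
As a knave, E's statement "A is a knave and C is a knave" should be False; it is.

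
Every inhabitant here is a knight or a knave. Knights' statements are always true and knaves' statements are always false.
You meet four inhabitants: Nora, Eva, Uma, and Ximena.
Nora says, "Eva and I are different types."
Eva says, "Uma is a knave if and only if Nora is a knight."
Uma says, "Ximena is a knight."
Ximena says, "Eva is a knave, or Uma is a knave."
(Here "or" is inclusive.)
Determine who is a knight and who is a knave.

Nora is a knight, and the claim "Eva and I are different types" is indeed true.
Since Eva is a knave, "Uma is a knave if and only if Nora is a knight" needs to be False, which holds.
Uma is a knight, and the claim "Ximena is a knight" is indeed true.
Ximena (knight): "Eva is a knave, or Uma is a knave" — true. ✓

Nora is a knight, Eva is a knave, Uma is a knight, and Ximena is a knight.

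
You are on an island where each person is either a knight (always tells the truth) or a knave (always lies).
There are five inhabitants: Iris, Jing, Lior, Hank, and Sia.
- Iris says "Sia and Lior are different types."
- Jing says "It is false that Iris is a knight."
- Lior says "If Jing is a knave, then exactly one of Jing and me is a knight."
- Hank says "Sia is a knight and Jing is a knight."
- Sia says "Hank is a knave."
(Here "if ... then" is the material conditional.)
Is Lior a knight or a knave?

Lior is a knave.

Consistent assignments: {Iris=knight, Jing=knave, Lior=knave, Hank=knave, Sia=knight}
In every consistent assignment, Lior is a knave.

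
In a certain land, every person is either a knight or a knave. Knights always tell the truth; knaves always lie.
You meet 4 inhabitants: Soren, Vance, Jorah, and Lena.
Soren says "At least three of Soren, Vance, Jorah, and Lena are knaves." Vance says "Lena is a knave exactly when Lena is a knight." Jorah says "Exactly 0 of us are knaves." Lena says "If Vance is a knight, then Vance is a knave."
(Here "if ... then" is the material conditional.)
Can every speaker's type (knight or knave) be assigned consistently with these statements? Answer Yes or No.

No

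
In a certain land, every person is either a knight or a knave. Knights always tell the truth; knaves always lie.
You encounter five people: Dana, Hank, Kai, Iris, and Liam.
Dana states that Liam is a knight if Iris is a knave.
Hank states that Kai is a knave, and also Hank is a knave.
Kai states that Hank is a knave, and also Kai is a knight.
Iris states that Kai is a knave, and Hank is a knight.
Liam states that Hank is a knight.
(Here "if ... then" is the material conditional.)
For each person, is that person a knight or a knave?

Dana is a knave, Hank is a knave, Kai is a knight, Iris is a knave, and Liam is a knave.

Dana is a knave, so "Liam is a knight if Iris is a knave" must be false — and it is.
Hank is a knave, so "Kai is a knave, and also Hank is a knave" must be false — and it is.
Kai is a knight; "Hank is a knave, and also Kai is a knight" is True, as required.
Since Iris is a knave, "Kai is a knave, and Hank is a knight" needs to be false, which holds.
Since Liam is a knave, "Hank is a knight" needs to be false, which holds.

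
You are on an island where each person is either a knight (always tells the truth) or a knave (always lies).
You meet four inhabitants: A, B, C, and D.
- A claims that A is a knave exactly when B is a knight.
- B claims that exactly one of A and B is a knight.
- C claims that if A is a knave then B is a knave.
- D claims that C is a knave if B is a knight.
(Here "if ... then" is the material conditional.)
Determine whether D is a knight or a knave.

D is a knight.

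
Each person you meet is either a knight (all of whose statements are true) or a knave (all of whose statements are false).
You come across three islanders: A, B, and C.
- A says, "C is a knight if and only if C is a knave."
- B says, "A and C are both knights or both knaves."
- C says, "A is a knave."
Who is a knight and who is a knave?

A is a knave; "C is a knight if and only if C is a knave" is false, as required.
Since B is a knave, "A and C are both knights or both knaves" needs to be false, which holds.
C (knight): "A is a knave" — true. ✓

Knights: C. Knaves: A and B.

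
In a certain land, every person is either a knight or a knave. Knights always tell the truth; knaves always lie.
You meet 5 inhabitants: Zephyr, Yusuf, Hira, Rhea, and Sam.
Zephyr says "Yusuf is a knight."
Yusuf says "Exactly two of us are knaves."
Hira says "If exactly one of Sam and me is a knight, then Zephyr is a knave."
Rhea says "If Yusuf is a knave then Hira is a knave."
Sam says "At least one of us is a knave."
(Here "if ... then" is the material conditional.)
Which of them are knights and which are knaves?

Zephyr is a knave; "Yusuf is a knight" is false, as required.
Yusuf is a knave, so "exactly two of us are knaves" must be false — and it is.
As a knight, Hira's statement "if exactly one of Sam and me is a knight, then Zephyr is a knave" should be true; it is.
As a knave, Rhea's statement "if Yusuf is a knave then Hira is a knave" should be false; it is.
Sam is a knight, and the claim "at least one of us is a knave" is indeed true.

Zephyr is a knave, Yusuf is a knave, Hira is a knight, Rhea is a knave, and Sam is a knight.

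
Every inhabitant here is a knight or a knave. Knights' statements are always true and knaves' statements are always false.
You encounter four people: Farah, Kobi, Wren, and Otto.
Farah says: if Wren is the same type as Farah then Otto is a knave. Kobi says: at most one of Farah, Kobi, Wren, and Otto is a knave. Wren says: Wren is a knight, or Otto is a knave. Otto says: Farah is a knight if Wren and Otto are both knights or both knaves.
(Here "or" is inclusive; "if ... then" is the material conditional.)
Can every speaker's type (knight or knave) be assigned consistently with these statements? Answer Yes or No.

Yes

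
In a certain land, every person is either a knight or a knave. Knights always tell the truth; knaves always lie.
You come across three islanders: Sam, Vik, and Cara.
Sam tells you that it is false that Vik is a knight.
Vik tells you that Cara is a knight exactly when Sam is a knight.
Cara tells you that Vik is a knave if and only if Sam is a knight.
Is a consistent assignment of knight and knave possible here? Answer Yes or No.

No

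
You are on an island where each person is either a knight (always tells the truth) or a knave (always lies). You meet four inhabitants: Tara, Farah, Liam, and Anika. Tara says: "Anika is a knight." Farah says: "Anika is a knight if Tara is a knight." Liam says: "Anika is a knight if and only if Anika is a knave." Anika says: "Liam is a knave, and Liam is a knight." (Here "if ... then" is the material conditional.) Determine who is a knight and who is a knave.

Since Tara is a knave, "Anika is a knight" needs to be False, which holds.
Farah (knight): "Anika is a knight if Tara is a knight" — true. ✓
As a knave, Liam's statement "Anika is a knight if and only if Anika is a knave" should be False; it is.
Anika is a knave, so "Liam is a knave, and Liam is a knight" must be False — and it is.

Knights: Farah. Knaves: Tara, Liam, and Anika.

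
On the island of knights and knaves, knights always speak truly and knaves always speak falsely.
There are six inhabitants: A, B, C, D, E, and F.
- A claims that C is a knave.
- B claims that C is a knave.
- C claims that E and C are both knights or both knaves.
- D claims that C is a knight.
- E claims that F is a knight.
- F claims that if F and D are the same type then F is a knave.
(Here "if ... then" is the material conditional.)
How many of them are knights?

4

The unique consistent assignment is A=knight, B=knight, C=knave, D=knave, E=knight, F=knight.
That has 4 knights.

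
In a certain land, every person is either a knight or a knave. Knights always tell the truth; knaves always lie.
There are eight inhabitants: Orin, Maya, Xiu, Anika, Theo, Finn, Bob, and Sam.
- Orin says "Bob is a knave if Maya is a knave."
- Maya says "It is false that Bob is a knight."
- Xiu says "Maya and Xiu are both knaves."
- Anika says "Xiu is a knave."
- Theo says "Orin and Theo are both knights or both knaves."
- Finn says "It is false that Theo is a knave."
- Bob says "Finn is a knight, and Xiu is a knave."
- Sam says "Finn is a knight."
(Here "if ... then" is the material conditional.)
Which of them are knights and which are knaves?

Orin is a knight, Maya is a knight, Xiu is a knave, Anika is a knight, Theo is a knave, Finn is a knave, Bob is a knave, and Sam is a knave.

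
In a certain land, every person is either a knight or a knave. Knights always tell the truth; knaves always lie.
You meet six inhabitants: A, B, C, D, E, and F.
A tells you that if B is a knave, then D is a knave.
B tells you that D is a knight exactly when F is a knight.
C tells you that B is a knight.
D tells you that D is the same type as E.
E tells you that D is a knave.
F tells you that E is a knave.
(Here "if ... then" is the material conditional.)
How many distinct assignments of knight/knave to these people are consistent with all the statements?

1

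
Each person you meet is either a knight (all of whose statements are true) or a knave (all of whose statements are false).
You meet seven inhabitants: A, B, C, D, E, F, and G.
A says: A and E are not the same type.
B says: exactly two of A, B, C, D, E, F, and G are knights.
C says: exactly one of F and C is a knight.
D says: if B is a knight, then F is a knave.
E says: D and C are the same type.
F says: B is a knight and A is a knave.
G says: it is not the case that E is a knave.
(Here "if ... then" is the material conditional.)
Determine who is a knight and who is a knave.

A is a knave, so "A and E are not the same type" must be False — and it is.
As a knave, B's statement "exactly two of A, B, C, D, E, F, and G are knights" should be False; it is.
Since C is a knave, "exactly one of F and C is a knight" needs to be False, which holds.
As a knight, D's statement "if B is a knight, then F is a knave" should be true; it is.
E (knave): "D and C are the same type" — False. ✓
As a knave, F's statement "B is a knight and A is a knave" should be False; it is.
G is a knave, and the claim "it is not the case that E is a knave" is indeed False.

A is a knave, B is a knave, C is a knave, D is a knight, E is a knave, F is a knave, and G is a knave.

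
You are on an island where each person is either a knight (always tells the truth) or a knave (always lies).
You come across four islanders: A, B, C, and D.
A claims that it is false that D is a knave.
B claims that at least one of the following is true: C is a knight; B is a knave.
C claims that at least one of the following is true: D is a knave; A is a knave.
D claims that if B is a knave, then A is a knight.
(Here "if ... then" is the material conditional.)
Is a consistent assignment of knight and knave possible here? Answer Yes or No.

No

Checking all 16 assignments, each has at least one speaker whose statement's truth value contradicts their type.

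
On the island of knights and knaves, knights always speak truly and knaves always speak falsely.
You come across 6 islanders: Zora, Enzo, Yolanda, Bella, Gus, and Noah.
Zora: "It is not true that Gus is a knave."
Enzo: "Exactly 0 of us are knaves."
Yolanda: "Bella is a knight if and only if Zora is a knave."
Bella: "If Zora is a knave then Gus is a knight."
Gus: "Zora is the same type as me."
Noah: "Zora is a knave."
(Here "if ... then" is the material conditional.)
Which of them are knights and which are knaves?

Zora is a knight, Enzo is a knave, Yolanda is a knave, Bella is a knight, Gus is a knight, and Noah is a knave.

Since Zora is a knight, "it is not true that Gus is a knave" needs to be true, which holds.
Enzo is a knave, so "exactly 0 of us are knaves" must be false — and it is.
Since Yolanda is a knave, "Bella is a knight if and only if Zora is a knave" needs to be false, which holds.
Bella is a knight, and the claim "if Zora is a knave then Gus is a knight" is indeed true.
Gus is a knight; "Zora is the same type as me" is true, as required.
Noah (knave): "Zora is a knave" — false. ✓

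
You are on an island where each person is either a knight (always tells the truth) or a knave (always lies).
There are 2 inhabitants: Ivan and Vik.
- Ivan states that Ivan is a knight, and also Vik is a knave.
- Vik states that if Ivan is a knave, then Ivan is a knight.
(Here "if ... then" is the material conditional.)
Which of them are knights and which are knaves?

Knights: none. Knaves: Ivan and Vik.

Since Ivan is a knave, "Ivan is a knight, and also Vik is a knave" needs to be false, which holds.
Vik is a knave; "if Ivan is a knave, then Ivan is a knight" is false, as required.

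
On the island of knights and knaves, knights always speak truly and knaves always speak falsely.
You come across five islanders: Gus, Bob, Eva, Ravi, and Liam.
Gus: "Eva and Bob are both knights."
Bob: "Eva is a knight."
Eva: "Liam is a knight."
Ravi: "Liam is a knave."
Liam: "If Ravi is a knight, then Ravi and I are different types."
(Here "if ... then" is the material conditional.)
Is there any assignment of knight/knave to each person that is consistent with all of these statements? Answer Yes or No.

Yes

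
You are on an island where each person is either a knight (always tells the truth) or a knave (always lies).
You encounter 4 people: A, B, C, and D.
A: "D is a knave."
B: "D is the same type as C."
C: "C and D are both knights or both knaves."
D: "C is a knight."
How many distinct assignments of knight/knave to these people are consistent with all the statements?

1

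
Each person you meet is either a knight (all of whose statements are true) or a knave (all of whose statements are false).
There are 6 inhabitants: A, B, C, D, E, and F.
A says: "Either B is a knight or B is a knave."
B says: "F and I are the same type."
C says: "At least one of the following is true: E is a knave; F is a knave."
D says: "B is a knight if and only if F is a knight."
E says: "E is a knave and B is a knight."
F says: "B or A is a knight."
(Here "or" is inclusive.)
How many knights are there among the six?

3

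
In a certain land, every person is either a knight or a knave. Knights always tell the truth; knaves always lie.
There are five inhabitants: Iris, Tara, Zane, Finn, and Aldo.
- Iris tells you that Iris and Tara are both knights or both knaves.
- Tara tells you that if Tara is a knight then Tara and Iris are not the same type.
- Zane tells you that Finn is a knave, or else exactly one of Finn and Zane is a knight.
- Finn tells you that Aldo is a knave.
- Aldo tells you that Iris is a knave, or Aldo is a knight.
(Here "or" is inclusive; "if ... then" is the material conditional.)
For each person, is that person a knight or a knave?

Suppose Iris is a knight. Then Iris's statement "Iris and Tara are both knights or both knaves" would have to be true. Checking the 16 ways to assign the others, none is consistent with every speaker.
(For instance, with Tara=knight, Zane=knight, Finn=knave, Aldo=knight, Tara's claim "if Tara is a knight then Tara and Iris are not the same type" comes out false where it would need to be true.)
So Iris must be a knave, making "Iris and Tara are both knights or both knaves" false. Taking Iris=knave, Tara=knight, Zane=knight, Finn=knave, Aldo=knight, each remaining statement checks out:
  Tara (knight): "if Tara is a knight then Tara and Iris are not the same type" — true. ✓
  Zane (knight): "Finn is a knave, or else exactly one of Finn and Zane is a knight" — true. ✓
  Finn (knave): "Aldo is a knave" — false. ✓
  Aldo (knight): "Iris is a knave, or Aldo is a knight" — true. ✓
This is the unique consistent assignment.

Knights: Tara, Zane, and Aldo. Knaves: Iris and Finn.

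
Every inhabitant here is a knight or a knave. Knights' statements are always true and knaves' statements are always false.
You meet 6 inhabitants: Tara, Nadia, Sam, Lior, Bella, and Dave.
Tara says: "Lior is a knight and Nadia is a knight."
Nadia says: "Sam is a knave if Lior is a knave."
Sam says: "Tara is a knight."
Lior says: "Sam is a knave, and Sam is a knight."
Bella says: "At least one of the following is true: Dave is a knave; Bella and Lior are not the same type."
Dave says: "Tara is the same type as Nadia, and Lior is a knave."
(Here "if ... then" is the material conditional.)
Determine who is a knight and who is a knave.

Knights: Nadia and Bella. Knaves: Tara, Sam, Lior, and Dave.

Tara is a knave, so "Lior is a knight and Nadia is a knight" must be false — and it is.
Nadia (knight): "Sam is a knave if Lior is a knave" — True. ✓
As a knave, Sam's statement "Tara is a knight" should be false; it is.
Lior is a knave, so "Sam is a knave, and Sam is a knight" must be false — and it is.
Bella is a knight, and the claim "at least one of the following is true: Dave is a knave; Bella and Lior are not the same type" is indeed True.
Since Dave is a knave, "Tara is the same type as Nadia, and Lior is a knave" needs to be false, which holds.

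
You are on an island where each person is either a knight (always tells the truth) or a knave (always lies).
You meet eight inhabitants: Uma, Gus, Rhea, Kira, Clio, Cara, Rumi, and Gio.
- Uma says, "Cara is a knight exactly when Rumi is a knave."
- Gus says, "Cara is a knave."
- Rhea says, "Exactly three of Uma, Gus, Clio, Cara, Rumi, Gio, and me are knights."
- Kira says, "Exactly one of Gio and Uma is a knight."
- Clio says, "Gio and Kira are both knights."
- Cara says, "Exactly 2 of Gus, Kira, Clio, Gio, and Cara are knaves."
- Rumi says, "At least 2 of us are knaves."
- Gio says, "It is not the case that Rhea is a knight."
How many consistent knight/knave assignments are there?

1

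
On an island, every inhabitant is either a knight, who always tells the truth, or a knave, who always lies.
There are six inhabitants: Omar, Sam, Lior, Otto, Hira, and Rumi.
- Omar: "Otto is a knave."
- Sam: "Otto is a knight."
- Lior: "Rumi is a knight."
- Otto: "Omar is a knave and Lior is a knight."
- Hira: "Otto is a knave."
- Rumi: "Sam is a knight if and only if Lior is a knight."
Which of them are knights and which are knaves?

As a knave, Omar's statement "Otto is a knave" should be false; it is.
As a knight, Sam's statement "Otto is a knight" should be true; it is.
Lior (knight): "Rumi is a knight" — true. ✓
Otto is a knight, so "Omar is a knave and Lior is a knight" must be true — and it is.
Hira (knave): "Otto is a knave" — false. ✓
Rumi is a knight, so "Sam is a knight if and only if Lior is a knight" must be true — and it is.

Omar is a knave, Sam is a knight, Lior is a knight, Otto is a knight, Hira is a knave, and Rumi is a knight.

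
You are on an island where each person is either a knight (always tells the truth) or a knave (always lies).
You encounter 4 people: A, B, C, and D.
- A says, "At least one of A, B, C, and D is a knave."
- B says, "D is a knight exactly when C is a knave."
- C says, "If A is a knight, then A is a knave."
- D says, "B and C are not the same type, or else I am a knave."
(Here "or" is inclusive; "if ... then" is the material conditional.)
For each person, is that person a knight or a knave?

Suppose A is a knave. Then A's statement "at least one of A, B, C, and D is a knave" would have to be false. Checking the 8 ways to assign the others, none is consistent with every speaker.
(For instance, with B=knight, C=knave, D=knight, A's claim "at least one of A, B, C, and D is a knave" comes out true where it would need to be false.)
So A must be a knight, making "at least one of A, B, C, and D is a knave" true. Taking A=knight, B=knight, C=knave, D=knight, each remaining statement checks out:
  B (knight): "D is a knight exactly when C is a knave" — true. ✓
  C (knave): "if A is a knight, then A is a knave" — false. ✓
  D (knight): "B and C are not the same type, or else I am a knave" — true. ✓
This is the unique consistent assignment.

A is a knight, B is a knight, C is a knave, and D is a knight.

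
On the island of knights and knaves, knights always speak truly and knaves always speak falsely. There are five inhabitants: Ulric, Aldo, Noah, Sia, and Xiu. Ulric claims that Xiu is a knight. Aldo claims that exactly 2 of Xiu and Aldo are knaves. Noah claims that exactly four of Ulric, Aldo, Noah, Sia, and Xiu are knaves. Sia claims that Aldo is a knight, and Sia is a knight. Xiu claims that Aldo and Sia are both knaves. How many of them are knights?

2

The unique consistent assignment is Ulric=knight, Aldo=knave, Noah=knave, Sia=knave, Xiu=knight.
That has 2 knights.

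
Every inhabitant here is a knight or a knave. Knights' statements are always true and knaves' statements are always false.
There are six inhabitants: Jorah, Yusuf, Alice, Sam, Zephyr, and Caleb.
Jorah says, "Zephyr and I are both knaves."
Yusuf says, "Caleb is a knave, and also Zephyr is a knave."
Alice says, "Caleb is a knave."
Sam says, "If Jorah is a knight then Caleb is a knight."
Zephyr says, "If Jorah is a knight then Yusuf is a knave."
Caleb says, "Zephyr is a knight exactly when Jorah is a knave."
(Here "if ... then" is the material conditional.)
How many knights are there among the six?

3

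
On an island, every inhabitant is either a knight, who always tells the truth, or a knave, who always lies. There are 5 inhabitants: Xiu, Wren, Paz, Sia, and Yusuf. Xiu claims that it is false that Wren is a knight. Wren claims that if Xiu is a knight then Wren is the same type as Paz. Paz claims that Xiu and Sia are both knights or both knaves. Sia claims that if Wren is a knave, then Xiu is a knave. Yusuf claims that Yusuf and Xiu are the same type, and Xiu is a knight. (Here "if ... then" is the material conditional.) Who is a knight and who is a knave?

Suppose Xiu is a knight. Then Xiu's statement "it is false that Wren is a knight" would have to be true. Checking the 16 ways to assign the others, none is consistent with every speaker.
(For instance, with Wren=knight, Paz=knave, Sia=knight, Yusuf=knave, Xiu's claim "it is false that Wren is a knight" comes out false where it would need to be true.)
So Xiu must be a knave, making "it is false that Wren is a knight" false. Taking Xiu=knave, Wren=knight, Paz=knave, Sia=knight, Yusuf=knave, each remaining statement checks out:
  Wren (knight): "if Xiu is a knight then Wren is the same type as Paz" — true. ✓
  Paz (knave): "Xiu and Sia are both knights or both knaves" — false. ✓
  Sia (knight): "if Wren is a knave, then Xiu is a knave" — true. ✓
  Yusuf (knave): "Yusuf and Xiu are the same type, and Xiu is a knight" — false. ✓
This is the unique consistent assignment.

Xiu is a knave, Wren is a knight, Paz is a knave, Sia is a knight, and Yusuf is a knave.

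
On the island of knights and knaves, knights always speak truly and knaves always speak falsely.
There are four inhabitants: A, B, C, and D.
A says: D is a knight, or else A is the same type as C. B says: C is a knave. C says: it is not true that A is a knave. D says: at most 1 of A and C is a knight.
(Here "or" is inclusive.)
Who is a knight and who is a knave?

Suppose A is a knave. Then A's statement "D is a knight, or else A is the same type as C" would have to be false. Checking the 8 ways to assign the others, none is consistent with every speaker.
(For instance, with B=knave, C=knight, D=knave, C's claim "it is not true that A is a knave" comes out false where it would need to be true.)
So A must be a knight, making "D is a knight, or else A is the same type as C" true. Taking A=knight, B=knave, C=knight, D=knave, each remaining statement checks out:
  B (knave): "C is a knave" — false. ✓
  C (knight): "it is not true that A is a knave" — true. ✓
  D (knave): "at most 1 of A and C is a knight" — false. ✓
This is the unique consistent assignment.

Knights: A and C. Knaves: B and D.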